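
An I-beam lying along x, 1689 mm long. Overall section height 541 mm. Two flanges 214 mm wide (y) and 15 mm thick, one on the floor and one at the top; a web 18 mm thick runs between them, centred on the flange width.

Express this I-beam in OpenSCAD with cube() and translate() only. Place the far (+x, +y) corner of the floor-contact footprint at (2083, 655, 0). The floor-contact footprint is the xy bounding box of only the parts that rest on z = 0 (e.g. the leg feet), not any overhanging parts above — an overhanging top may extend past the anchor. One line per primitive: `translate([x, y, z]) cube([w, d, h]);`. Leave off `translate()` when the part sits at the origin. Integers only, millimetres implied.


translate([394, 441, 0]) cube([1689, 214, 15]);
translate([394, 539, 15]) cube([1689, 18, 511]);
translate([394, 441, 526]) cube([1689, 214, 15]);


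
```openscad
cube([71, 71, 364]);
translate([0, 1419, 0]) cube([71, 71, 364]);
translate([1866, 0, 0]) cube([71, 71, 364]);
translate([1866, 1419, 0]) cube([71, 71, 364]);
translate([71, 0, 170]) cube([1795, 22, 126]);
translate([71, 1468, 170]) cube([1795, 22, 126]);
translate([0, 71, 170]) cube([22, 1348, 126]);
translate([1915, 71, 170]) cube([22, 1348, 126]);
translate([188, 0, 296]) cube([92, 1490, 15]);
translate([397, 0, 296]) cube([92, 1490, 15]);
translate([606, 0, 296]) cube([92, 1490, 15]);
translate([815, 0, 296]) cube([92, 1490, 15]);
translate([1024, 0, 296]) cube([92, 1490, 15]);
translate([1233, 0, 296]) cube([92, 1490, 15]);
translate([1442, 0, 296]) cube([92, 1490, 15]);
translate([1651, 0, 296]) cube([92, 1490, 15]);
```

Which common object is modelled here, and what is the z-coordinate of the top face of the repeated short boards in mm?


A bed frame. The slat-top height is 311 mm.

Four posts, four rails, and a row of slats — a bed frame. Slats sit on the rails at z = 170 + 126 = 296; with slat thickness 15, the top is 311 mm.


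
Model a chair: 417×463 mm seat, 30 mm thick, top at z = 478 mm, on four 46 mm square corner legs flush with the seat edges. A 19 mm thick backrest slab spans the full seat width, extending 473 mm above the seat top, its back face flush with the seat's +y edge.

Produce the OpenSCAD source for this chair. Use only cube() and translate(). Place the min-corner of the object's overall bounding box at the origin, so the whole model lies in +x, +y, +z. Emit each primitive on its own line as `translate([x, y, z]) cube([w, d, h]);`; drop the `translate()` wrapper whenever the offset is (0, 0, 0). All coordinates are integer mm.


// leg_h = 478 - 30 = 448
translate([0, 0, 448]) cube([417, 463, 30]);
cube([46, 46, 448]);
translate([371, 0, 0]) cube([46, 46, 448]);
translate([0, 417, 0]) cube([46, 46, 448]);
translate([371, 417, 0]) cube([46, 46, 448]);
translate([0, 444, 478]) cube([417, 19, 473]);


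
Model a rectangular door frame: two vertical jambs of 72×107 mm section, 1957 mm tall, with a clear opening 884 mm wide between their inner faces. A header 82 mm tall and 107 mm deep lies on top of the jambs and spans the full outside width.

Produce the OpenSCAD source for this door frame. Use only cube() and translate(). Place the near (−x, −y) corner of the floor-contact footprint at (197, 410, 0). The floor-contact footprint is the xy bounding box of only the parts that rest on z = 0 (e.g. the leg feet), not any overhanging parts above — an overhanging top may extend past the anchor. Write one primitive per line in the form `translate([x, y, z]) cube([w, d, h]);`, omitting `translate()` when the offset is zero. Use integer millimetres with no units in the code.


translate([197, 410, 0]) cube([72, 107, 1957]);
translate([1153, 410, 0]) cube([72, 107, 1957]);
translate([197, 410, 1957]) cube([1028, 107, 82]);


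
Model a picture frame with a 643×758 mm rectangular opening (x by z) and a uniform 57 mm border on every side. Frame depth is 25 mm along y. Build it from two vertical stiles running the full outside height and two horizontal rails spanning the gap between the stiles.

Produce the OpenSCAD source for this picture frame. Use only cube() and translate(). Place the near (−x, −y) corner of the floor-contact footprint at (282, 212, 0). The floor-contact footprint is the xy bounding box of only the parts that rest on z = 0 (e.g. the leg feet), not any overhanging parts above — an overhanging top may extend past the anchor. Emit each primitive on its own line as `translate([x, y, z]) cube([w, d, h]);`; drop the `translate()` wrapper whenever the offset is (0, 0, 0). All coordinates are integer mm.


translate([282, 212, 0]) cube([57, 25, 872]);
translate([982, 212, 0]) cube([57, 25, 872]);
translate([339, 212, 0]) cube([643, 25, 57]);
translate([339, 212, 815]) cube([643, 25, 57]);


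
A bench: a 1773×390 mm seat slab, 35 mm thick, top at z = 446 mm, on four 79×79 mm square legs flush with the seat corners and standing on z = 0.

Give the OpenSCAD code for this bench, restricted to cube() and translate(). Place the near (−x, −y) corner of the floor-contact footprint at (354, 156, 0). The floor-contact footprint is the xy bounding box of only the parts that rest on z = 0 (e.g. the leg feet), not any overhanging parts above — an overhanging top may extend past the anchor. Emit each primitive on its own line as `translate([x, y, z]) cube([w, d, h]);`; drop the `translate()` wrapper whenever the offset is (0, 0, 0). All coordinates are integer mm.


// leg_h = 446 − 35 = 411
translate([354, 156, 411]) cube([1773, 390, 35]);
translate([354, 156, 0]) cube([79, 79, 411]);
translate([354, 467, 0]) cube([79, 79, 411]);
translate([2048, 156, 0]) cube([79, 79, 411]);
translate([2048, 467, 0]) cube([79, 79, 411]);


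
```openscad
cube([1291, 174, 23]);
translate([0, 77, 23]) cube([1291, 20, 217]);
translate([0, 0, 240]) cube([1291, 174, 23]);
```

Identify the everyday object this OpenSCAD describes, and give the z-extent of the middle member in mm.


An I-beam. The web height is 217 mm.

Two wide flanges with a thin centred web — an I-beam. Overall 263 mm minus two 23 mm flanges gives a web of 263 − 2·23 = 217 mm.


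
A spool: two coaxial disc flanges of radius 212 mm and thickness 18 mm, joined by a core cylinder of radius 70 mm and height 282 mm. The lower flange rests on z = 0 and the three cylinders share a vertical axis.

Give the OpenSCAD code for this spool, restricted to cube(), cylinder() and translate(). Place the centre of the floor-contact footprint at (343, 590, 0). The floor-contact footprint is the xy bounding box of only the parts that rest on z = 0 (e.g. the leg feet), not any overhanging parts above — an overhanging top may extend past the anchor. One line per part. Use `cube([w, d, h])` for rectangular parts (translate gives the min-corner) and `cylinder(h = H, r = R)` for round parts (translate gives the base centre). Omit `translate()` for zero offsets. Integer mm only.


translate([343, 590, 0]) cylinder(h = 18, r = 212);
translate([343, 590, 18]) cylinder(h = 282, r = 70);
translate([343, 590, 300]) cylinder(h = 18, r = 212);


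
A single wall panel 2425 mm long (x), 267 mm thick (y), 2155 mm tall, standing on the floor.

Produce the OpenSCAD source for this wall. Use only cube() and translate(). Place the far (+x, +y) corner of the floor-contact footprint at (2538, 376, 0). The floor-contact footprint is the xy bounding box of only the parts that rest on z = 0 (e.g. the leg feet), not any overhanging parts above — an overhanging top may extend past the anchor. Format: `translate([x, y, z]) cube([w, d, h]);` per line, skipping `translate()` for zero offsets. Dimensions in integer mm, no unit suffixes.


translate([113, 109, 0]) cube([2425, 267, 2155]);


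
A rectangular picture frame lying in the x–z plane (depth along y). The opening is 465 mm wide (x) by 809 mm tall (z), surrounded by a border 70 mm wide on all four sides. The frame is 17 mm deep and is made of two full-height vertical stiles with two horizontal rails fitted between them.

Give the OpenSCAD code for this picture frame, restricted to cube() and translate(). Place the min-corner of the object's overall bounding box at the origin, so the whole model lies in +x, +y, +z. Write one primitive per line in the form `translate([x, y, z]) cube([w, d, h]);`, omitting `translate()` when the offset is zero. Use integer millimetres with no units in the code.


cube([70, 17, 949]);
translate([535, 0, 0]) cube([70, 17, 949]);
translate([70, 0, 0]) cube([465, 17, 70]);
translate([70, 0, 879]) cube([465, 17, 70]);


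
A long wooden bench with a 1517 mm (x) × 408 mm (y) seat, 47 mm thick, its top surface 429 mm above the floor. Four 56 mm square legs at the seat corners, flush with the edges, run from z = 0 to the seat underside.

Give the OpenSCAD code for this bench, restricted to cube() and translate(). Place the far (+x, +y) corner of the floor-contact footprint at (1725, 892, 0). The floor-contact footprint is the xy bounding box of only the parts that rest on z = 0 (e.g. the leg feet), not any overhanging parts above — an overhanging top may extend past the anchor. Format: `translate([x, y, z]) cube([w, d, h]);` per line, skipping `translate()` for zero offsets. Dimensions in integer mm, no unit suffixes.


translate([208, 484, 382]) cube([1517, 408, 47]);
translate([208, 484, 0]) cube([56, 56, 382]);
translate([208, 836, 0]) cube([56, 56, 382]);
translate([1669, 484, 0]) cube([56, 56, 382]);
translate([1669, 836, 0]) cube([56, 56, 382]);


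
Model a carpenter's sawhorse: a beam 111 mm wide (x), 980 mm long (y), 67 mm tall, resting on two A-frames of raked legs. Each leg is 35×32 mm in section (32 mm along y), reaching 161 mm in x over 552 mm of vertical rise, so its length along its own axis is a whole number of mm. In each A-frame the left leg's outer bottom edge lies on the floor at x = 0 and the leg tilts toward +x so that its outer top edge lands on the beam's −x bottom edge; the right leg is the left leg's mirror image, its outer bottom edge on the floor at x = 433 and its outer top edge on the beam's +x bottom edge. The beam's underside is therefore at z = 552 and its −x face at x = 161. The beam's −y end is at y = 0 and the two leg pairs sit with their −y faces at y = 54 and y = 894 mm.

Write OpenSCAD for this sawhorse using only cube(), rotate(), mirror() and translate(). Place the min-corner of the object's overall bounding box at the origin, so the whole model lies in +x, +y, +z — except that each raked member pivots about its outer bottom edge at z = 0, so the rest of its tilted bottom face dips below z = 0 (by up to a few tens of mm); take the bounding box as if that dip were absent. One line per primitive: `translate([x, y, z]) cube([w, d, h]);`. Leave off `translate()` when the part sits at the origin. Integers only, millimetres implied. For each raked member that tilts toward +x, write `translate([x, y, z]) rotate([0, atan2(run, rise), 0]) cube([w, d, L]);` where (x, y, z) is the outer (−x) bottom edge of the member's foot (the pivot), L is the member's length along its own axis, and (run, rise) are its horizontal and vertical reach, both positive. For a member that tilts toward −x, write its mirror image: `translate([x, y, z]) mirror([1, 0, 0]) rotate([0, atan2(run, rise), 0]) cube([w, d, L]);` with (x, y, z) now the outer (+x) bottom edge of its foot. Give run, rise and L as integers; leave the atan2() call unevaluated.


translate([161, 0, 552]) cube([111, 980, 67]);
translate([0, 54, 0]) rotate([0, atan2(161, 552), 0]) cube([35, 32, 575]);
translate([433, 54, 0]) mirror([1, 0, 0]) rotate([0, atan2(161, 552), 0]) cube([35, 32, 575]);
translate([0, 894, 0]) rotate([0, atan2(161, 552), 0]) cube([35, 32, 575]);
translate([433, 894, 0]) mirror([1, 0, 0]) rotate([0, atan2(161, 552), 0]) cube([35, 32, 575]);


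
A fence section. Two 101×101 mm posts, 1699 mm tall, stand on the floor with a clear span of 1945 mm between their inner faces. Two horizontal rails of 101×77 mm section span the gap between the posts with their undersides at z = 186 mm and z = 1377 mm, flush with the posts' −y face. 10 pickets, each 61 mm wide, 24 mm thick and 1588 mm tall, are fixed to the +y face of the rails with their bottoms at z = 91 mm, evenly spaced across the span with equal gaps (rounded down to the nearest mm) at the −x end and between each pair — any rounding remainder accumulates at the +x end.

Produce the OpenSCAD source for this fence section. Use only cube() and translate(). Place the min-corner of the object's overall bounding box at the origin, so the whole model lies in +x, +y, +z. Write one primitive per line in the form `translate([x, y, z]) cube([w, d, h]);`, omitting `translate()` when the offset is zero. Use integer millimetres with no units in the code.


cube([101, 101, 1699]);
translate([2046, 0, 0]) cube([101, 101, 1699]);
translate([101, 0, 186]) cube([1945, 101, 77]);
translate([101, 0, 1377]) cube([1945, 101, 77]);
translate([222, 101, 91]) cube([61, 24, 1588]);
translate([404, 101, 91]) cube([61, 24, 1588]);
translate([586, 101, 91]) cube([61, 24, 1588]);
translate([768, 101, 91]) cube([61, 24, 1588]);
translate([950, 101, 91]) cube([61, 24, 1588]);
translate([1132, 101, 91]) cube([61, 24, 1588]);
translate([1314, 101, 91]) cube([61, 24, 1588]);
translate([1496, 101, 91]) cube([61, 24, 1588]);
translate([1678, 101, 91]) cube([61, 24, 1588]);
translate([1860, 101, 91]) cube([61, 24, 1588]);


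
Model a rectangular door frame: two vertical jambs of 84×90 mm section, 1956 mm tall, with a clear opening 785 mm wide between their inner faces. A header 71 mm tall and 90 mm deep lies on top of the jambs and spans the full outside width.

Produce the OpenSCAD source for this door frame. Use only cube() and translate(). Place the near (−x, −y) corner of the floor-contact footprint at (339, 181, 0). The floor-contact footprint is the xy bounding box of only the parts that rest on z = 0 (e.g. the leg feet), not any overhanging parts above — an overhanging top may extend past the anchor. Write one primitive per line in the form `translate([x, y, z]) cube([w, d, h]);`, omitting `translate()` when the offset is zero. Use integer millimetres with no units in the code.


translate([339, 181, 0]) cube([84, 90, 1956]);
translate([1208, 181, 0]) cube([84, 90, 1956]);
translate([339, 181, 1956]) cube([953, 90, 71]);


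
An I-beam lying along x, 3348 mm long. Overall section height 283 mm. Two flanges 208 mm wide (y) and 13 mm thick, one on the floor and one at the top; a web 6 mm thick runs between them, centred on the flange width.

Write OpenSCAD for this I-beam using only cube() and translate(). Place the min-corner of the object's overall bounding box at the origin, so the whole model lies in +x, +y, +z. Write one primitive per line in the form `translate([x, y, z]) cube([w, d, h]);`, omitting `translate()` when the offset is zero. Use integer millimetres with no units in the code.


cube([3348, 208, 13]);
translate([0, 101, 13]) cube([3348, 6, 257]);
translate([0, 0, 270]) cube([3348, 208, 13]);


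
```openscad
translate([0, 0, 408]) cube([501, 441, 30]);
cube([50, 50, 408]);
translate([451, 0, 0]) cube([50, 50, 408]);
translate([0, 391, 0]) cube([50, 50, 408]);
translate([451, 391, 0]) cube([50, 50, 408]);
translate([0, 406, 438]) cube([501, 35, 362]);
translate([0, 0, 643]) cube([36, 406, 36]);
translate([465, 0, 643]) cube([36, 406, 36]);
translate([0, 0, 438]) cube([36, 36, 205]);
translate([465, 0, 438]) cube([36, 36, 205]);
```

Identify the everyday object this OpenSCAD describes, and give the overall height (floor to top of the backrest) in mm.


A chair. The overall height is 800 mm.

A slab on four corner posts with a tall panel at the back — a chair. The seat slab sits at z = 408 with thickness 30, and the 362 mm backrest starts at the seat top, so the overall height is 408 + 30 + 362 = 800 mm.


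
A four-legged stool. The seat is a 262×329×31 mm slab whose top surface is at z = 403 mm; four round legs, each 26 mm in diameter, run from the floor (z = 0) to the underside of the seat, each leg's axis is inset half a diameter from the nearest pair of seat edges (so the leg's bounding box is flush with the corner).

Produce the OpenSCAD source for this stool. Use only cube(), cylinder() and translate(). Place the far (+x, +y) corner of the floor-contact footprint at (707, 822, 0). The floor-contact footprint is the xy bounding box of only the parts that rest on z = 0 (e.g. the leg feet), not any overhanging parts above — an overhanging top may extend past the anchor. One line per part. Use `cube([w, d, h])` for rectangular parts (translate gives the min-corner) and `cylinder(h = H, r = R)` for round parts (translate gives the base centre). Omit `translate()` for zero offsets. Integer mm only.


translate([445, 493, 372]) cube([262, 329, 31]);
translate([458, 506, 0]) cylinder(h = 372, r = 13);
translate([694, 506, 0]) cylinder(h = 372, r = 13);
translate([458, 809, 0]) cylinder(h = 372, r = 13);
translate([694, 809, 0]) cylinder(h = 372, r = 13);


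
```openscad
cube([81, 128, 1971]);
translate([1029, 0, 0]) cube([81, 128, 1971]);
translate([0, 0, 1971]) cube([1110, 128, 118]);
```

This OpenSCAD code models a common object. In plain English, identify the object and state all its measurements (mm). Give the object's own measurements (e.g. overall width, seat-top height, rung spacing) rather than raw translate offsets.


A door frame. The clear opening is 948 mm wide and 1971 mm high. Two 81 mm wide jambs, 128 mm deep, stand either side of the opening from the floor to the top of the opening. A 118 mm thick head sits across the top of both jambs, spanning the full outside width of the frame.


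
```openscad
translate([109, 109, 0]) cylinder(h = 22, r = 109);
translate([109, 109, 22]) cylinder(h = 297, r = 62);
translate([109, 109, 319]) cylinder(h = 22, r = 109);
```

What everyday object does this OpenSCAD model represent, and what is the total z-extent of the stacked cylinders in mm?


A spool. The overall height is 341 mm.

Three coaxial cylinders, large–small–large — a spool. Two 22 mm flanges and a 297 mm core give 22 + 297 + 22 = 341 mm.


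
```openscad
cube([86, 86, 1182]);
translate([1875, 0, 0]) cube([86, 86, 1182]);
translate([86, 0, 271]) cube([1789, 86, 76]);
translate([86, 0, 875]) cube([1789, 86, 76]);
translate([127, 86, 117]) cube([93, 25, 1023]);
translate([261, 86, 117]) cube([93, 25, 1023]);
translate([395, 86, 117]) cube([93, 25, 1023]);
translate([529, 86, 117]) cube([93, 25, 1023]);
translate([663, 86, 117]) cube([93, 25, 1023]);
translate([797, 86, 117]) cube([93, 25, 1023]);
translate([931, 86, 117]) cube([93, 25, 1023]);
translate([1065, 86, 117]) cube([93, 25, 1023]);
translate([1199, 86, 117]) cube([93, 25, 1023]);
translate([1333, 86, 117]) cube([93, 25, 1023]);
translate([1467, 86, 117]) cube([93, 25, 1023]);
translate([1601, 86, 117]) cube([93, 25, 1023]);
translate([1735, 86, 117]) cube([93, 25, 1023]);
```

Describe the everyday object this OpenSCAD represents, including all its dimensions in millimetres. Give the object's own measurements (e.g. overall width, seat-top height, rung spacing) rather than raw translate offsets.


A fence section. Two 86×86 mm posts, 1182 mm tall, stand on the floor with a clear span of 1789 mm between their inner faces. Two horizontal rails of 86×76 mm section span the gap between the posts with their undersides at z = 271 mm and z = 875 mm, flush with the posts' −y face. 13 pickets, each 93 mm wide, 25 mm thick and 1023 mm tall, are fixed to the +y face of the rails with their bottoms at z = 117 mm, spaced across the span with a 41 mm gap after the −x post and between neighbouring pickets, with 47 mm left before the +x post.


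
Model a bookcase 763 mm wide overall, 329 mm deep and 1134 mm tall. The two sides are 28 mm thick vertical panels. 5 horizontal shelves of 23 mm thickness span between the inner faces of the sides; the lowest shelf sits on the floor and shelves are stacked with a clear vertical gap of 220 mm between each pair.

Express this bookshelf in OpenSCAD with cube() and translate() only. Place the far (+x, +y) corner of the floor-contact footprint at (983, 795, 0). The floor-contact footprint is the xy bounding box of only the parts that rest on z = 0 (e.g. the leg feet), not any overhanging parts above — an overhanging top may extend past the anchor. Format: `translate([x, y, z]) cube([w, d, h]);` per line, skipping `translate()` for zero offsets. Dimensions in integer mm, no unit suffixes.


translate([220, 466, 0]) cube([28, 329, 1134]);
translate([955, 466, 0]) cube([28, 329, 1134]);
translate([248, 466, 0]) cube([707, 329, 23]);
translate([248, 466, 243]) cube([707, 329, 23]);
translate([248, 466, 486]) cube([707, 329, 23]);
translate([248, 466, 729]) cube([707, 329, 23]);
translate([248, 466, 972]) cube([707, 329, 23]);


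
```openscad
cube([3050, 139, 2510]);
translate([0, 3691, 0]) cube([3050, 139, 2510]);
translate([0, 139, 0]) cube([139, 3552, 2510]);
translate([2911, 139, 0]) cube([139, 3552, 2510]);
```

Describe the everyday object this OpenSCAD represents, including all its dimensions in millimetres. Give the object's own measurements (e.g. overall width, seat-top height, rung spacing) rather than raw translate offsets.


The wall frame of a small rectangular building: four walls, each 2510 mm tall and 139 mm thick, enclosing a footprint 3050 mm (x) by 3830 mm (y) outside-to-outside, with no floor or roof. The front and back walls (the −y and +y sides) span the full width; the two side walls fit between them.


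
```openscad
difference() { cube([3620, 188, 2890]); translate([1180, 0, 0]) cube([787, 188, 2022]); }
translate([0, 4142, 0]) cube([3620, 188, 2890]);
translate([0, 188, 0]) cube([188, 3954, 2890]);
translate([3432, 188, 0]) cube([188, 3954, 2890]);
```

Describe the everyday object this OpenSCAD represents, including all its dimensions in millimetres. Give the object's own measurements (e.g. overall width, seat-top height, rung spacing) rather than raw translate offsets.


A single room: four walls, each 2890 mm tall and 188 mm thick, enclosing an outside footprint 3620×4330 mm (x × y), no floor or roof. The front and back walls (−y and +y sides) run the full x-width; the side walls fit between their inner faces. A door opening 787 mm wide and 2022 mm tall is cut through the front wall from the floor up, its −x edge 1180 mm from the wall's −x end.


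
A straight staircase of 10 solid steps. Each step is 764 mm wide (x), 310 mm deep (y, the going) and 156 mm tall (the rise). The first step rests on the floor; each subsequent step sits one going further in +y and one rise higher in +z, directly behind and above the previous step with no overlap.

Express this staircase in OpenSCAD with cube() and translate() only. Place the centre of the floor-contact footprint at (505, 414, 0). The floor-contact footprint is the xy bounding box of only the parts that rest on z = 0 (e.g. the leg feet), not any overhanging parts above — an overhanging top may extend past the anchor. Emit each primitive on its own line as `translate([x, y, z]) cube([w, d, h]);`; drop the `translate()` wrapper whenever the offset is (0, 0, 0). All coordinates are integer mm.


translate([123, 259, 0]) cube([764, 310, 156]);
translate([123, 569, 156]) cube([764, 310, 156]);
translate([123, 879, 312]) cube([764, 310, 156]);
translate([123, 1189, 468]) cube([764, 310, 156]);
translate([123, 1499, 624]) cube([764, 310, 156]);
translate([123, 1809, 780]) cube([764, 310, 156]);
translate([123, 2119, 936]) cube([764, 310, 156]);
translate([123, 2429, 1092]) cube([764, 310, 156]);
translate([123, 2739, 1248]) cube([764, 310, 156]);
translate([123, 3049, 1404]) cube([764, 310, 156]);


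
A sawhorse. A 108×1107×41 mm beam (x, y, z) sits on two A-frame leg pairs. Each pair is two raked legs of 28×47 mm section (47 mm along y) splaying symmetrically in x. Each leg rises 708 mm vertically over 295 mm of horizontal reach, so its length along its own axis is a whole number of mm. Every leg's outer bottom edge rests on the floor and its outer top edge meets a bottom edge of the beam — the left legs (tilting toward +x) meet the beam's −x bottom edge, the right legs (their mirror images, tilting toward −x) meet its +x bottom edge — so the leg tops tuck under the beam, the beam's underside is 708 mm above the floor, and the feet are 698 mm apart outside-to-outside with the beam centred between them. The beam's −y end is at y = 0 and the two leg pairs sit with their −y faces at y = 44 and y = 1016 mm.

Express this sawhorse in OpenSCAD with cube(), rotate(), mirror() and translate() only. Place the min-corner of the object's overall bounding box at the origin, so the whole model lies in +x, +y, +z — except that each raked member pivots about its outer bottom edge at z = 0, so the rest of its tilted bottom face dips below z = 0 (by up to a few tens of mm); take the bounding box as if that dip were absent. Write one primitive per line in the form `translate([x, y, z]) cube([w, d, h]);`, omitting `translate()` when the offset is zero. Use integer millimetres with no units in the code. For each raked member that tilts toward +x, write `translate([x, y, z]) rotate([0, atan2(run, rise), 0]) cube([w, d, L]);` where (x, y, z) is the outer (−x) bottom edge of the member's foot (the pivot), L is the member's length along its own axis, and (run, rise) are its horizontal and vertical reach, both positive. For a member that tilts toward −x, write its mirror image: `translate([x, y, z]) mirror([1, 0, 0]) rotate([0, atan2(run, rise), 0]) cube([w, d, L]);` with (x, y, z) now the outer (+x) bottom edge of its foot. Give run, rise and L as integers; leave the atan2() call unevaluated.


// leg length = √(295² + 708²) = 767
// right-leg outer foot x = 2·295 + 108 = 698
// beam min-corner = (295, 0, 708)
translate([295, 0, 708]) cube([108, 1107, 41]);
translate([0, 44, 0]) rotate([0, atan2(295, 708), 0]) cube([28, 47, 767]);
translate([698, 44, 0]) mirror([1, 0, 0]) rotate([0, atan2(295, 708), 0]) cube([28, 47, 767]);
translate([0, 1016, 0]) rotate([0, atan2(295, 708), 0]) cube([28, 47, 767]);
translate([698, 1016, 0]) mirror([1, 0, 0]) rotate([0, atan2(295, 708), 0]) cube([28, 47, 767]);


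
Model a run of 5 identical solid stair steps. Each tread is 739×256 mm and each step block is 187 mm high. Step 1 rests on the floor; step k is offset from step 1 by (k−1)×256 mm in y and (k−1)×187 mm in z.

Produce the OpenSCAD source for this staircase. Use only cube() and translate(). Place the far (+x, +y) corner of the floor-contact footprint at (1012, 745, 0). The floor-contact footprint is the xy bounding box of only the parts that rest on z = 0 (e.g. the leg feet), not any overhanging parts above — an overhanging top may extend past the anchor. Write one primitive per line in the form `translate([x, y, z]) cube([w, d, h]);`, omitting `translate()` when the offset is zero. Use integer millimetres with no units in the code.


translate([273, 489, 0]) cube([739, 256, 187]);
translate([273, 745, 187]) cube([739, 256, 187]);
translate([273, 1001, 374]) cube([739, 256, 187]);
translate([273, 1257, 561]) cube([739, 256, 187]);
translate([273, 1513, 748]) cube([739, 256, 187]);


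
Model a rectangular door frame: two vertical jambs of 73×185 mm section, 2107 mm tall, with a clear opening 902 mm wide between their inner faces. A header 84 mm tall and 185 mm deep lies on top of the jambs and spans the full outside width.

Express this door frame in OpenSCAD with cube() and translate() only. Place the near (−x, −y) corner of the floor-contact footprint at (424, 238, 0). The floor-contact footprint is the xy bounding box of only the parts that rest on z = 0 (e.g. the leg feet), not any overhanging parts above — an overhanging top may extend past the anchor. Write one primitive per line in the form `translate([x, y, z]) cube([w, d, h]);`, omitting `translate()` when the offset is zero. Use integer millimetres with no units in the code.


translate([424, 238, 0]) cube([73, 185, 2107]);
translate([1399, 238, 0]) cube([73, 185, 2107]);
translate([424, 238, 2107]) cube([1048, 185, 84]);


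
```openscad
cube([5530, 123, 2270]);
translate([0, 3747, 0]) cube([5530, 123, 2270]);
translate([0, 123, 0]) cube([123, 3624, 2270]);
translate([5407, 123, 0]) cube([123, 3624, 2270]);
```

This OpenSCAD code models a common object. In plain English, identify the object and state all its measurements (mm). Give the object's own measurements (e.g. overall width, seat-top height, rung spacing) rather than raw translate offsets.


The wall frame of a small rectangular building: four walls, each 2270 mm tall and 123 mm thick, enclosing a footprint 5530 mm (x) by 3870 mm (y) outside-to-outside, with no floor or roof. The front and back walls (the −y and +y sides) span the full width; the two side walls fit between them.


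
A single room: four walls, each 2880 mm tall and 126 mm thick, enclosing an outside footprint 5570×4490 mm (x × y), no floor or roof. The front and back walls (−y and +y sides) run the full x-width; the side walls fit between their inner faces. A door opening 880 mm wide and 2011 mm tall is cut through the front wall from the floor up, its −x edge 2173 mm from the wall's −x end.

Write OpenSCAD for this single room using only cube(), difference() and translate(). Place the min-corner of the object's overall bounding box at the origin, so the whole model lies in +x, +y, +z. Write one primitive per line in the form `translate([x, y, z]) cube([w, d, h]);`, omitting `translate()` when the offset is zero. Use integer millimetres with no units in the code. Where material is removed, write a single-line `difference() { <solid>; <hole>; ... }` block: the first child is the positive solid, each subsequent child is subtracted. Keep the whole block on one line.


difference() { cube([5570, 126, 2880]); translate([2173, 0, 0]) cube([880, 126, 2011]); }
translate([0, 4364, 0]) cube([5570, 126, 2880]);
translate([0, 126, 0]) cube([126, 4238, 2880]);
translate([5444, 126, 0]) cube([126, 4238, 2880]);


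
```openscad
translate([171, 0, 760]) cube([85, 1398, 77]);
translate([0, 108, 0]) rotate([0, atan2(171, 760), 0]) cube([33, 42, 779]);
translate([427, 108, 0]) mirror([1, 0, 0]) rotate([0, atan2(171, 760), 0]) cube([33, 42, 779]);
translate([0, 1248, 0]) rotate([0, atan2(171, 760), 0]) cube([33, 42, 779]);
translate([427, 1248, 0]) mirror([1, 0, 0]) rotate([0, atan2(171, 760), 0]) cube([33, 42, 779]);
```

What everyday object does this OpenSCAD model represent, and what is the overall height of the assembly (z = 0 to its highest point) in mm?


A sawhorse. The overall height is 837 mm.

A beam across two mirrored pairs of raked legs — a sawhorse. The beam's underside is at z = 760 (matching the legs' vertical rise in atan2(171, 760)) and the beam is 77 mm tall, so its top is at 760 + 77 = 837 mm. The raked legs top out at the beam's underside, so that is the highest point.


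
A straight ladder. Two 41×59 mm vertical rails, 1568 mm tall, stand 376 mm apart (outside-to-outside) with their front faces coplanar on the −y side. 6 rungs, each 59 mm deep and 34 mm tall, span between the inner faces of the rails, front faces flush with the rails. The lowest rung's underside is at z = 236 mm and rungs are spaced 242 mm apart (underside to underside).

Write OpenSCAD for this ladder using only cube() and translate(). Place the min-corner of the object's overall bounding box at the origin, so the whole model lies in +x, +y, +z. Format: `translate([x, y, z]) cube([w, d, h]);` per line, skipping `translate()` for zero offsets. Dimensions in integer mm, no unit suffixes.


// rung span = 376 - 2*41 = 294
// rung[k] z = 236 + k*242
cube([41, 59, 1568]);
translate([335, 0, 0]) cube([41, 59, 1568]);
translate([41, 0, 236]) cube([294, 59, 34]);
translate([41, 0, 478]) cube([294, 59, 34]);
translate([41, 0, 720]) cube([294, 59, 34]);
translate([41, 0, 962]) cube([294, 59, 34]);
translate([41, 0, 1204]) cube([294, 59, 34]);
translate([41, 0, 1446]) cube([294, 59, 34]);


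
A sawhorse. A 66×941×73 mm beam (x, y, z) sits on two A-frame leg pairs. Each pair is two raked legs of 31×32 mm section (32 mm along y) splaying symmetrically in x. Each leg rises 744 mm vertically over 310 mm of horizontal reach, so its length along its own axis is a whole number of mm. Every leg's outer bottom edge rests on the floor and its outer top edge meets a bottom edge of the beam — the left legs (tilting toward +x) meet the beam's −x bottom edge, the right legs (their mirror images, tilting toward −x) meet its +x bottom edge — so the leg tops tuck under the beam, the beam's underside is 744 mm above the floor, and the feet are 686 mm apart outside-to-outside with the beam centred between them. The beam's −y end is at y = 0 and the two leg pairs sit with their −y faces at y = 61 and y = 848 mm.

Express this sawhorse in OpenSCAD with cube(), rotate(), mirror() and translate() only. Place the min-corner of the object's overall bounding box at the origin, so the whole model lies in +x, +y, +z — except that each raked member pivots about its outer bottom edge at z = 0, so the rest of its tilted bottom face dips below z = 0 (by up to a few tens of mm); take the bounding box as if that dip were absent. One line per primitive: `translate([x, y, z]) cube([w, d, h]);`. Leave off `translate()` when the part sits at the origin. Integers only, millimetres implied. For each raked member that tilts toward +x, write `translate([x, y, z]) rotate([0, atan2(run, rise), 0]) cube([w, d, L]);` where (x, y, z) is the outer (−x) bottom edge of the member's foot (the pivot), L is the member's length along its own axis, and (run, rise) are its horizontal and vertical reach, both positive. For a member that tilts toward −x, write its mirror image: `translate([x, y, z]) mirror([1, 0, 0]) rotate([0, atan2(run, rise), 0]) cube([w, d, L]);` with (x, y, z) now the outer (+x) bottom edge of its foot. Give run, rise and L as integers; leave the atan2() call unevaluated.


translate([310, 0, 744]) cube([66, 941, 73]);
translate([0, 61, 0]) rotate([0, atan2(310, 744), 0]) cube([31, 32, 806]);
translate([686, 61, 0]) mirror([1, 0, 0]) rotate([0, atan2(310, 744), 0]) cube([31, 32, 806]);
translate([0, 848, 0]) rotate([0, atan2(310, 744), 0]) cube([31, 32, 806]);
translate([686, 848, 0]) mirror([1, 0, 0]) rotate([0, atan2(310, 744), 0]) cube([31, 32, 806]);


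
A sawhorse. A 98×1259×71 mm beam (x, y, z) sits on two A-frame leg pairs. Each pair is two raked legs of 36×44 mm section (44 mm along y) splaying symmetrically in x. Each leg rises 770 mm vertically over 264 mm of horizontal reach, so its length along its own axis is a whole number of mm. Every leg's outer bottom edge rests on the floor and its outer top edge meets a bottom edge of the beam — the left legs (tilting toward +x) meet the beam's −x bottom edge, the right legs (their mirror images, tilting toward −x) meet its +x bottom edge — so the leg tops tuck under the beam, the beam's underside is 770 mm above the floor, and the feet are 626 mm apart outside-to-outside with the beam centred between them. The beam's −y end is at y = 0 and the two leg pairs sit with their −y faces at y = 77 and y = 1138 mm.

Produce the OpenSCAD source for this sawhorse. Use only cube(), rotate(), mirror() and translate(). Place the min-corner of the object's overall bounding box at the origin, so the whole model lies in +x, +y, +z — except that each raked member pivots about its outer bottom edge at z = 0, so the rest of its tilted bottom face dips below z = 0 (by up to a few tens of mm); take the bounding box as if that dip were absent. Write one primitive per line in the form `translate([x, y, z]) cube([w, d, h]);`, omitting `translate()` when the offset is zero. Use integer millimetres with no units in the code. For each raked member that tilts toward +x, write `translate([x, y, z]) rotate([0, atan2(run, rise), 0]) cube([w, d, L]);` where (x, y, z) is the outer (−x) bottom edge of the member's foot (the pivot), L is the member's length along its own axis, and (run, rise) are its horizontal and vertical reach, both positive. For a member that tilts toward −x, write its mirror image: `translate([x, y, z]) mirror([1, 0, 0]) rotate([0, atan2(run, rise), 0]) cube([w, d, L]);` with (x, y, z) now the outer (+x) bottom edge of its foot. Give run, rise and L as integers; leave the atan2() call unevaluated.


translate([264, 0, 770]) cube([98, 1259, 71]);
translate([0, 77, 0]) rotate([0, atan2(264, 770), 0]) cube([36, 44, 814]);
translate([626, 77, 0]) mirror([1, 0, 0]) rotate([0, atan2(264, 770), 0]) cube([36, 44, 814]);
translate([0, 1138, 0]) rotate([0, atan2(264, 770), 0]) cube([36, 44, 814]);
translate([626, 1138, 0]) mirror([1, 0, 0]) rotate([0, atan2(264, 770), 0]) cube([36, 44, 814]);


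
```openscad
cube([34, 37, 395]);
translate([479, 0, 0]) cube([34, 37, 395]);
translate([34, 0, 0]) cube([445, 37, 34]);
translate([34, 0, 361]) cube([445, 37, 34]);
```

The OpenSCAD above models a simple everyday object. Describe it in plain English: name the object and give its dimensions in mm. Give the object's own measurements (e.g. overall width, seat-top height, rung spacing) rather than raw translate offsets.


A rectangular picture frame lying in the x–z plane (depth along y). The opening is 445 mm wide (x) by 327 mm tall (z), surrounded by a border 34 mm wide on all four sides. The frame is 37 mm deep and is made of two full-height vertical stiles with two horizontal rails fitted between them.


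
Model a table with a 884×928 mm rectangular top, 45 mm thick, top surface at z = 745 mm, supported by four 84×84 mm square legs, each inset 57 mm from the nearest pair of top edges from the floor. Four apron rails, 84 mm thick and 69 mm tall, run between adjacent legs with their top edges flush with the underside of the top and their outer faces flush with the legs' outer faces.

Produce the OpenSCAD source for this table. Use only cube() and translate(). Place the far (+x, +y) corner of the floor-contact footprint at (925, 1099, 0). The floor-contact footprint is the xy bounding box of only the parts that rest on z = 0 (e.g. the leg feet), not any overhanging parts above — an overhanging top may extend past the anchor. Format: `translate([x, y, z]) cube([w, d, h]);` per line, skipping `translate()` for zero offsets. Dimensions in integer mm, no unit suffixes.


// leg_h = 745 - 45 = 700
// apron z = 700 - 69 = 631
translate([98, 228, 700]) cube([884, 928, 45]);
translate([155, 285, 0]) cube([84, 84, 700]);
translate([841, 285, 0]) cube([84, 84, 700]);
translate([155, 1015, 0]) cube([84, 84, 700]);
translate([841, 1015, 0]) cube([84, 84, 700]);
translate([239, 285, 631]) cube([602, 84, 69]);
translate([239, 1015, 631]) cube([602, 84, 69]);
translate([155, 369, 631]) cube([84, 646, 69]);
translate([841, 369, 631]) cube([84, 646, 69]);


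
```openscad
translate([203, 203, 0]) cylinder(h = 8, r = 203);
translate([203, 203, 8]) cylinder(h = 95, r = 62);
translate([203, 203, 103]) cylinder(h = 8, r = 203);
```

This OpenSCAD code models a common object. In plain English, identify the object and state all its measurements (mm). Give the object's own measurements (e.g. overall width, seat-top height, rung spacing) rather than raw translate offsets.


A spool: two coaxial disc flanges of radius 203 mm and thickness 8 mm, joined by a core cylinder of radius 62 mm and height 95 mm. The lower flange rests on z = 0 and the three cylinders share a vertical axis.


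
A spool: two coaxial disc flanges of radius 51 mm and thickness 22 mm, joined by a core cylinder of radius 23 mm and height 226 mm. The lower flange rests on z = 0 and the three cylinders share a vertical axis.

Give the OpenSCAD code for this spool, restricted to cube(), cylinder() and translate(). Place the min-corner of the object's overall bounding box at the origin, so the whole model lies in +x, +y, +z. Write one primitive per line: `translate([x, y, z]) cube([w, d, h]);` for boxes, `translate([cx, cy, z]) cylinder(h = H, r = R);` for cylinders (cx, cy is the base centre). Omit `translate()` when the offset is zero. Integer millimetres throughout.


translate([51, 51, 0]) cylinder(h = 22, r = 51);
translate([51, 51, 22]) cylinder(h = 226, r = 23);
translate([51, 51, 248]) cylinder(h = 22, r = 51);
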